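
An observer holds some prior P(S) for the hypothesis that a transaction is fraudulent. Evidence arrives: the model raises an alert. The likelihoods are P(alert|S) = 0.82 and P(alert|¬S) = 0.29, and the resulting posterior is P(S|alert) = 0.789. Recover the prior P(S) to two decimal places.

P(S) = 0.57

Bayes' rule in odds form gives O(S|E) = O(S)·[P(E|S)/P(E|¬S)], hence O(S) = O(S|E)/LR.
Posterior odds = 0.789/(1−0.789) = 3.7393. LR = 0.82/0.29 = 2.8276.
Prior odds = 3.7393/2.8276 = 1.3224, so P(S) = 1.3224/(1+1.3224) ≈ 0.57.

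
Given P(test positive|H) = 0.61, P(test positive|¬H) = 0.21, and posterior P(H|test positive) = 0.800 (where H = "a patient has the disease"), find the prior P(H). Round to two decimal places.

P(H) = 0.58

Bayes' rule in odds form gives O(H|E) = O(H)·[P(E|H)/P(E|¬H)], hence O(H) = O(H|E)/LR.
Posterior odds = 0.800/(1−0.800) = 4.0000. LR = 0.61/0.21 = 2.9048.
Prior odds = 4.0000/2.9048 = 1.3770, so P(H) = 1.3770/(1+1.3770) ≈ 0.58.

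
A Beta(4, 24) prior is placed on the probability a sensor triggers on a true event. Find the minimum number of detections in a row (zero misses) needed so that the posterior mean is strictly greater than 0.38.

k = 11

After k detections and 0 misses the posterior is Beta(4+k, 24), with mean (4+k)/(4+24+k).
Set (4+k)/(28+k) > 0.38 and solve: k > (0.38·28 − 4)/(1 − 0.38) = 10.710.
The smallest integer exceeding 10.710 is 11, and checking k=11: (15)/(39) = 0.3846 > 0.38.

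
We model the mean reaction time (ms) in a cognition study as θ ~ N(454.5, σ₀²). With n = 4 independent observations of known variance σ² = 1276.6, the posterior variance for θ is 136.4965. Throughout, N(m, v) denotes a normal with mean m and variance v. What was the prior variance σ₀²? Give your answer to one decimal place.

σ₀² = 238.5

For the Normal–Normal model with known σ², precisions add: τ_n = τ₀ + n/σ².
So 1/σ₀² = 1/136.4965 − 4/1276.6 = 0.007326 − 0.003133 = 0.004193.
Hence σ₀² = 1/0.004193 ≈ 238.5.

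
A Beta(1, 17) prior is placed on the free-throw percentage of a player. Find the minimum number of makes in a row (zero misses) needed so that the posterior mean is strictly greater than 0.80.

After k makes and 0 misses the posterior is Beta(1+k, 17), with mean (1+k)/(1+17+k).
Set (1+k)/(18+k) > 0.80 and solve: k > (0.80·18 − 1)/(1 − 0.80) = 67.000.
The smallest integer exceeding 67.000 is 68, and checking k=68: (69)/(86) = 0.8023 > 0.80.

k = 68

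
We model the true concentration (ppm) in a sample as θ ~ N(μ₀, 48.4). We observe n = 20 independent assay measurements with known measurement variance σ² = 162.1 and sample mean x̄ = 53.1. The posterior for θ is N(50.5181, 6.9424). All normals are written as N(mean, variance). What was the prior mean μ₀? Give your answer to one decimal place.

With known observation variance, the Normal–Normal posterior has precision τ_n = τ₀ + n/σ² and mean μ_n = (τ₀μ₀ + (n/σ²)x̄)/τ_n.
Here τ₀ = 1/48.4 = 0.020661 and τ_data = 20/162.1 = 0.123381, so τ_n = 0.144042.
Rearranging for μ₀: μ₀ = (μ_n·τ_n − τ_data·x̄)/τ₀ = (50.5181·0.144042 − 0.123381·53.1) / 0.020661 = 0.725197/0.020661 ≈ 35.1.

μ₀ = 35.1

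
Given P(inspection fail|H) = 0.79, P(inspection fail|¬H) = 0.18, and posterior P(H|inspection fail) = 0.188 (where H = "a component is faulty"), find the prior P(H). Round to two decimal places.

P(H) = 0.05

In odds form, posterior odds = prior odds × likelihood ratio, so prior odds = posterior odds ÷ LR.
Posterior odds = 0.188/(1−0.188) = 0.2315. LR = 0.79/0.18 = 4.3889.
Prior odds = 0.2315/4.3889 = 0.0527, so P(H) = 0.0527/(1+0.0527) ≈ 0.05.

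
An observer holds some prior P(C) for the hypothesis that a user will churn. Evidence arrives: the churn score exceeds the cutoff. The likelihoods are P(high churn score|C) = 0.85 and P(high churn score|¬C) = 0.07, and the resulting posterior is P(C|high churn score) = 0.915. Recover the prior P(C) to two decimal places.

In odds form, posterior odds = prior odds × likelihood ratio, so prior odds = posterior odds ÷ LR.
Posterior odds = 0.915/(1−0.915) = 10.7647. LR = 0.85/0.07 = 12.1429.
Prior odds = 10.7647/12.1429 = 0.8865, so P(C) = 0.8865/(1+0.8865) ≈ 0.47.

P(C) = 0.47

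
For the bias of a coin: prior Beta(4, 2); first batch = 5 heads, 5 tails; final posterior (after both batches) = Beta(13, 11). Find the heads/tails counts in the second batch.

4 heads and 4 tails

Because Beta–binomial updating is additive in the counts, the combined data contributed (α_post−α_prior, β_post−β_prior) successes and failures.
Total across both batches: 13−4=9 heads, 11−2=9 tails.
Subtract the first batch: 9−5=4 heads and 9−5=4 tails.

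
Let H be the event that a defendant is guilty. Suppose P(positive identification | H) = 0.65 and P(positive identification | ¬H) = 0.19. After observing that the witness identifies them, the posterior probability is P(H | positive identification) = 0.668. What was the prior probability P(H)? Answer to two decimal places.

Bayes' rule in odds form gives O(H|E) = O(H)·[P(E|H)/P(E|¬H)], hence O(H) = O(H|E)/LR.
Posterior odds = 0.668/(1−0.668) = 2.0120. LR = 0.65/0.19 = 3.4211.
Prior odds = 2.0120/3.4211 = 0.5881, so P(H) = 0.5881/(1+0.5881) ≈ 0.37.

P(H) = 0.37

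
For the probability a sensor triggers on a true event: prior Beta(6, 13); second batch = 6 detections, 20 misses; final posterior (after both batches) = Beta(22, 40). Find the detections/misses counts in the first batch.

10 detections and 7 misses

Because Beta–binomial updating is additive in the counts, the combined data contributed (α_post−α_prior, β_post−β_prior) successes and failures.
Total across both batches: 22−6=16 detections, 40−13=27 misses.
Subtract the second batch: 16−6=10 detections and 27−20=7 misses.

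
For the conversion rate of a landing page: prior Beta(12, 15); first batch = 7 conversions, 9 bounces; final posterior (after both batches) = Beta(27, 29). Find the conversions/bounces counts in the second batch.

8 conversions and 5 bounces

Because Beta–binomial updating is additive in the counts, the combined data contributed (α_post−α_prior, β_post−β_prior) successes and failures.
Total across both batches: 27−12=15 conversions, 29−15=14 bounces.
Subtract the first batch: 15−7=8 conversions and 14−9=5 bounces.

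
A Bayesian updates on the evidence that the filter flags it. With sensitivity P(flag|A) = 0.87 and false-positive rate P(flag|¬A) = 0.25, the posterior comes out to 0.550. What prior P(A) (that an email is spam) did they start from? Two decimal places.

P(A) = 0.26

Bayes' rule in odds form gives O(A|E) = O(A)·[P(E|A)/P(E|¬A)], hence O(A) = O(A|E)/LR.
Posterior odds = 0.550/(1−0.550) = 1.2222. LR = 0.87/0.25 = 3.4800.
Prior odds = 1.2222/3.4800 = 0.3512, so P(A) = 0.3512/(1+0.3512) ≈ 0.26.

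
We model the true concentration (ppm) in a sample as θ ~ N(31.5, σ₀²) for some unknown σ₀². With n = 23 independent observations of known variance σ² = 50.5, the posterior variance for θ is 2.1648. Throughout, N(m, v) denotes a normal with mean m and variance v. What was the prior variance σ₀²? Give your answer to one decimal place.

For the Normal–Normal model with known σ², precisions add: τ_n = τ₀ + n/σ².
So 1/σ₀² = 1/2.1648 − 23/50.5 = 0.461936 − 0.455446 = 0.006490.
Hence σ₀² = 1/0.006490 ≈ 154.1.

σ₀² = 154.1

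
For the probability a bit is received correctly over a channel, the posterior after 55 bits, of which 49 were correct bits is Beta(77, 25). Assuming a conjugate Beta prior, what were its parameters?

Beta(28, 19)

Beta is conjugate to the binomial likelihood: posterior = Beta(a+s, b+f).
So a = 77 − 49 = 28 and b = 25 − 6 = 19.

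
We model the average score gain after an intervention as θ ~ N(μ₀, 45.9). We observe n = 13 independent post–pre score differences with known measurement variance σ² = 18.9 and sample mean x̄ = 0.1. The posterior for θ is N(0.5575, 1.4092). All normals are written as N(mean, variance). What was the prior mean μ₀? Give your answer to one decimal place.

With known observation variance, the Normal–Normal posterior has precision τ_n = τ₀ + n/σ² and mean μ_n = (τ₀μ₀ + (n/σ²)x̄)/τ_n.
Here τ₀ = 1/45.9 = 0.021786 and τ_data = 13/18.9 = 0.687831, so τ_n = 0.709617.
Rearranging for μ₀: μ₀ = (μ_n·τ_n − τ_data·x̄)/τ₀ = (0.5575·0.709617 − 0.687831·0.1) / 0.021786 = 0.326828/0.021786 ≈ 15.0.

μ₀ = 15.0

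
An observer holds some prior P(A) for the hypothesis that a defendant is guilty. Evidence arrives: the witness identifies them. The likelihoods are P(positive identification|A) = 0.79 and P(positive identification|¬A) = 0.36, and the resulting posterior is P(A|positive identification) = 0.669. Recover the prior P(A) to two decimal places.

P(A) = 0.48

Bayes' rule in odds form gives O(A|E) = O(A)·[P(E|A)/P(E|¬A)], hence O(A) = O(A|E)/LR.
Posterior odds = 0.669/(1−0.669) = 2.0211. LR = 0.79/0.36 = 2.1944.
Prior odds = 2.0211/2.1944 = 0.9210, so P(A) = 0.9210/(1+0.9210) ≈ 0.48.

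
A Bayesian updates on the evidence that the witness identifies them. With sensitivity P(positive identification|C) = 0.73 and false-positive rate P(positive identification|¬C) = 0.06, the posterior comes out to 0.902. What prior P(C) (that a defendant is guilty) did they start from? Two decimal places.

P(C) = 0.43

In odds form, posterior odds = prior odds × likelihood ratio, so prior odds = posterior odds ÷ LR.
Posterior odds = 0.902/(1−0.902) = 9.2041. LR = 0.73/0.06 = 12.1667.
Prior odds = 9.2041/12.1667 = 0.7565, so P(C) = 0.7565/(1+0.7565) ≈ 0.43.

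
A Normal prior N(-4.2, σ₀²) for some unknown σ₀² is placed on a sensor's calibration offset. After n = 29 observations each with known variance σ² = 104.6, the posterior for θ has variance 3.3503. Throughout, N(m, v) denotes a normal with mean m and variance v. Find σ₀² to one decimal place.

For the Normal–Normal model with known σ², precisions add: τ_n = τ₀ + n/σ².
So 1/σ₀² = 1/3.3503 − 29/104.6 = 0.298481 − 0.277247 = 0.021234.
Hence σ₀² = 1/0.021234 ≈ 47.1.

σ₀² = 47.1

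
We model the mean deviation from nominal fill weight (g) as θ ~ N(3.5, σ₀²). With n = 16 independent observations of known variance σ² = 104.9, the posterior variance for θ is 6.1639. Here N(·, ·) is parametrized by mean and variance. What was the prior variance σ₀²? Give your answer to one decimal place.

σ₀² = 103.0

For the Normal–Normal model with known σ², precisions add: τ_n = τ₀ + n/σ².
So 1/σ₀² = 1/6.1639 − 16/104.9 = 0.162235 − 0.152526 = 0.009709.
Hence σ₀² = 1/0.009709 ≈ 103.0.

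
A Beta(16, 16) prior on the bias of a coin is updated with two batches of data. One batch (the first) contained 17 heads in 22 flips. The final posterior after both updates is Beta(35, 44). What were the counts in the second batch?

2 heads and 23 tails

Sequential conjugate updates are equivalent to a single update on the pooled data, so total successes = posterior α − prior α and total failures = posterior β − prior β.
Total across both batches: 35−16=19 heads, 44−16=28 tails.
Subtract the first batch: 19−17=2 heads and 28−5=23 tails.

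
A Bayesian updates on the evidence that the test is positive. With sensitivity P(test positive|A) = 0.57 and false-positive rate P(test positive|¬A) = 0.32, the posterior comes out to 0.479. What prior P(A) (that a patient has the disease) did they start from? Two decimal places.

In odds form, posterior odds = prior odds × likelihood ratio, so prior odds = posterior odds ÷ LR.
Posterior odds = 0.479/(1−0.479) = 0.9194. LR = 0.57/0.32 = 1.7812.
Prior odds = 0.9194/1.7812 = 0.5162, so P(A) = 0.5162/(1+0.5162) ≈ 0.34.

P(A) = 0.34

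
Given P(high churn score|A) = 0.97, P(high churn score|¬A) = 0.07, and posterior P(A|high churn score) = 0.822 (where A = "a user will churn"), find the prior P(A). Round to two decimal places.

In odds form, posterior odds = prior odds × likelihood ratio, so prior odds = posterior odds ÷ LR.
Posterior odds = 0.822/(1−0.822) = 4.6180. LR = 0.97/0.07 = 13.8571.
Prior odds = 4.6180/13.8571 = 0.3333, so P(A) = 0.3333/(1+0.3333) ≈ 0.25.

P(A) = 0.25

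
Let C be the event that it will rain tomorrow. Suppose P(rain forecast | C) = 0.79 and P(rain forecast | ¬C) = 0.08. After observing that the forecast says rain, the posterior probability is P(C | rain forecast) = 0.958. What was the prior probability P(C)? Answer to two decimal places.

Bayes' rule in odds form gives O(C|E) = O(C)·[P(E|C)/P(E|¬C)], hence O(C) = O(C|E)/LR.
Posterior odds = 0.958/(1−0.958) = 22.8095. LR = 0.79/0.08 = 9.8750.
Prior odds = 22.8095/9.8750 = 2.3098, so P(C) = 2.3098/(1+2.3098) ≈ 0.70.

P(C) = 0.70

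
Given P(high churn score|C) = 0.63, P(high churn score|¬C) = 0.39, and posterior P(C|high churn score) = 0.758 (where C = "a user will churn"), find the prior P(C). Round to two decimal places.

P(C) = 0.66

Bayes' rule in odds form gives O(C|E) = O(C)·[P(E|C)/P(E|¬C)], hence O(C) = O(C|E)/LR.
Posterior odds = 0.758/(1−0.758) = 3.1322. LR = 0.63/0.39 = 1.6154.
Prior odds = 3.1322/1.6154 = 1.9390, so P(C) = 1.9390/(1+1.9390) ≈ 0.66.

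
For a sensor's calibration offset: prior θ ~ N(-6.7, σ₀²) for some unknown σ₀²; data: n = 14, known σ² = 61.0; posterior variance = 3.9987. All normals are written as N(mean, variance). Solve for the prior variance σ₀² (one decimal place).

Posterior precision equals prior precision plus data precision: 1/σ_n² = 1/σ₀² + n/σ².
So 1/σ₀² = 1/3.9987 − 14/61.0 = 0.250081 − 0.229508 = 0.020573.
Hence σ₀² = 1/0.020573 ≈ 48.6.

σ₀² = 48.6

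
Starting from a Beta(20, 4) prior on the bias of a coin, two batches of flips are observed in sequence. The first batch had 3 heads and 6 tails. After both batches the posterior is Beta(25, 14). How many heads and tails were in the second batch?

Sequential conjugate updates are equivalent to a single update on the pooled data, so total successes = posterior α − prior α and total failures = posterior β − prior β.
Total across both batches: 25−20=5 heads, 14−4=10 tails.
Subtract the first batch: 5−3=2 heads and 10−6=4 tails.

2 heads and 4 tails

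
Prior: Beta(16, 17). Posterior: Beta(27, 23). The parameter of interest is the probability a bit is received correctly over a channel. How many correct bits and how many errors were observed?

11 correct bits and 6 errors

Under Beta–binomial conjugacy the posterior parameters are (a+s, b+f).
So s = 27 − 16 = 11 and f = 23 − 17 = 6.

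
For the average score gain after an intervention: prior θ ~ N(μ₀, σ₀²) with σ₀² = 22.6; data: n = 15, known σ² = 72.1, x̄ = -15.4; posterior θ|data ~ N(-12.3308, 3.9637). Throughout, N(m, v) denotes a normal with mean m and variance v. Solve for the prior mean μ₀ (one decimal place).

μ₀ = 2.1

With known observation variance, the Normal–Normal posterior has precision τ_n = τ₀ + n/σ² and mean μ_n = (τ₀μ₀ + (n/σ²)x̄)/τ_n.
Here τ₀ = 1/22.6 = 0.044248 and τ_data = 15/72.1 = 0.208044, so τ_n = 0.252292.
Rearranging for μ₀: μ₀ = (μ_n·τ_n − τ_data·x̄)/τ₀ = (-12.3308·0.252292 − 0.208044·-15.4) / 0.044248 = 0.092915/0.044248 ≈ 2.1.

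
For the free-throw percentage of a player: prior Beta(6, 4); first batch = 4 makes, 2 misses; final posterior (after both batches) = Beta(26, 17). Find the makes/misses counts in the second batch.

Sequential conjugate updates are equivalent to a single update on the pooled data, so total successes = posterior α − prior α and total failures = posterior β − prior β.
Total across both batches: 26−6=20 makes, 17−4=13 misses.
Subtract the first batch: 20−4=16 makes and 13−2=11 misses.

16 makes and 11 misses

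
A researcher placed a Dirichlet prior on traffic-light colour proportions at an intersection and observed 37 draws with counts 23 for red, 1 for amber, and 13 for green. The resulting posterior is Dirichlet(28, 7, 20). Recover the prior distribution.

For a Dirichlet(α) prior with multinomial counts c, the posterior is Dirichlet(α + c) componentwise.
Subtract each count from the matching posterior parameter: 28−23=5, 7−1=6, 20−13=7.

Dirichlet(5, 6, 7)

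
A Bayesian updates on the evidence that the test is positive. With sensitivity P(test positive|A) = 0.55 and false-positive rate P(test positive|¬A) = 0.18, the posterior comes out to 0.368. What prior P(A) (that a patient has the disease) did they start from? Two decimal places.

P(A) = 0.16

In odds form, posterior odds = prior odds × likelihood ratio, so prior odds = posterior odds ÷ LR.
Posterior odds = 0.368/(1−0.368) = 0.5823. LR = 0.55/0.18 = 3.0556.
Prior odds = 0.5823/3.0556 = 0.1906, so P(A) = 0.1906/(1+0.1906) ≈ 0.16.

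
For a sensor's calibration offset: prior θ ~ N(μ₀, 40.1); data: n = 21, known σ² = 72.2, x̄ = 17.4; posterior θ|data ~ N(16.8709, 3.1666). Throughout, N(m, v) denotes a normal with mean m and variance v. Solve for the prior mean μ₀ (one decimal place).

The posterior mean is a precision-weighted average: μ_n = (τ₀μ₀ + τ_data·x̄)/(τ₀+τ_data), with τ₀=1/σ₀² and τ_data=n/σ².
Here τ₀ = 1/40.1 = 0.024938 and τ_data = 21/72.2 = 0.290859, so τ_n = 0.315797.
Rearranging for μ₀: μ₀ = (μ_n·τ_n − τ_data·x̄)/τ₀ = (16.8709·0.315797 − 0.290859·17.4) / 0.024938 = 0.266833/0.024938 ≈ 10.7.

μ₀ = 10.7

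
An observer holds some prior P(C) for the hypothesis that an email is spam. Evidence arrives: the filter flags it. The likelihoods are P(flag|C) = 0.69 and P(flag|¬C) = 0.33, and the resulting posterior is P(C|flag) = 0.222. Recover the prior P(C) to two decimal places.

Bayes' rule in odds form gives O(C|E) = O(C)·[P(E|C)/P(E|¬C)], hence O(C) = O(C|E)/LR.
Posterior odds = 0.222/(1−0.222) = 0.2853. LR = 0.69/0.33 = 2.0909.
Prior odds = 0.2853/2.0909 = 0.1364, so P(C) = 0.1364/(1+0.1364) ≈ 0.12.

P(C) = 0.12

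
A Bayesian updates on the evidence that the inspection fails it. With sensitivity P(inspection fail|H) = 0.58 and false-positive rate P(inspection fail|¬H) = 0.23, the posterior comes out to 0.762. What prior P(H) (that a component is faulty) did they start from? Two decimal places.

P(H) = 0.56

In odds form, posterior odds = prior odds × likelihood ratio, so prior odds = posterior odds ÷ LR.
Posterior odds = 0.762/(1−0.762) = 3.2017. LR = 0.58/0.23 = 2.5217.
Prior odds = 3.2017/2.5217 = 1.2697, so P(H) = 1.2697/(1+1.2697) ≈ 0.56.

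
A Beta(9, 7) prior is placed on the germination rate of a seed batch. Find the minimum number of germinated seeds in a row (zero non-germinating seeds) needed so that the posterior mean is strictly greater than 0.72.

k = 10

After k germinated seeds and 0 non-germinating seeds the posterior is Beta(9+k, 7), with mean (9+k)/(9+7+k).
Set (9+k)/(16+k) > 0.72 and solve: k > (0.72·16 − 9)/(1 − 0.72) = 9.000.
The smallest integer exceeding 9.000 is 10, and checking k=10: (19)/(26) = 0.7308 > 0.72.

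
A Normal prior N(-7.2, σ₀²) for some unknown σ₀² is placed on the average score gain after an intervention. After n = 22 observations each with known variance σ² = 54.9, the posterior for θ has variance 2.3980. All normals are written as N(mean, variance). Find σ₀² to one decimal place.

σ₀² = 61.4

Posterior precision equals prior precision plus data precision: 1/σ_n² = 1/σ₀² + n/σ².
So 1/σ₀² = 1/2.3980 − 22/54.9 = 0.417014 − 0.400729 = 0.016285.
Hence σ₀² = 1/0.016285 ≈ 61.4.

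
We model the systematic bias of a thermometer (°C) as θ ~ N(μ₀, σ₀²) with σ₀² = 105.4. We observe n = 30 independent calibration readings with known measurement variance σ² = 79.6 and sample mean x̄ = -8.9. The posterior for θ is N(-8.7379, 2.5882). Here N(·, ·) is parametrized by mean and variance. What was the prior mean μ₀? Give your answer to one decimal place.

μ₀ = -2.3

With known observation variance, the Normal–Normal posterior has precision τ_n = τ₀ + n/σ² and mean μ_n = (τ₀μ₀ + (n/σ²)x̄)/τ_n.
Here τ₀ = 1/105.4 = 0.009488 and τ_data = 30/79.6 = 0.376884, so τ_n = 0.386372.
Rearranging for μ₀: μ₀ = (μ_n·τ_n − τ_data·x̄)/τ₀ = (-8.7379·0.386372 − 0.376884·-8.9) / 0.009488 = -0.021812/0.009488 ≈ -2.3.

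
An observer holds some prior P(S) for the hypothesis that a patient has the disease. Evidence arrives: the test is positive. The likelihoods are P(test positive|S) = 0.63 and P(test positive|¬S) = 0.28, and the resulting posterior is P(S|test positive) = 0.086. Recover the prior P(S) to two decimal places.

Bayes' rule in odds form gives O(S|E) = O(S)·[P(E|S)/P(E|¬S)], hence O(S) = O(S|E)/LR.
Posterior odds = 0.086/(1−0.086) = 0.0941. LR = 0.63/0.28 = 2.2500.
Prior odds = 0.0941/2.2500 = 0.0418, so P(S) = 0.0418/(1+0.0418) ≈ 0.04.

P(S) = 0.04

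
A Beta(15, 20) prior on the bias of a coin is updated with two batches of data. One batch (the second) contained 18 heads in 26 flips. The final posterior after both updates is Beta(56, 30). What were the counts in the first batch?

Because Beta–binomial updating is additive in the counts, the combined data contributed (α_post−α_prior, β_post−β_prior) successes and failures.
Total across both batches: 56−15=41 heads, 30−20=10 tails.
Subtract the second batch: 41−18=23 heads and 10−8=2 tails.

23 heads and 2 tails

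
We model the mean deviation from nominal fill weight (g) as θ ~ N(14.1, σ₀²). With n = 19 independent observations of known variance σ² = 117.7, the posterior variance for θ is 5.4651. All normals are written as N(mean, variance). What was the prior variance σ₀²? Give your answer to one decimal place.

σ₀² = 46.4

For the Normal–Normal model with known σ², precisions add: τ_n = τ₀ + n/σ².
So 1/σ₀² = 1/5.4651 − 19/117.7 = 0.182979 − 0.161427 = 0.021552.
Hence σ₀² = 1/0.021552 ≈ 46.4.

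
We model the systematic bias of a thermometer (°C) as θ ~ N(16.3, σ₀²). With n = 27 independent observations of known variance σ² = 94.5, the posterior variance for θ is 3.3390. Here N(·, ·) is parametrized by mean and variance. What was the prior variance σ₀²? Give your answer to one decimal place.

σ₀² = 72.6

Posterior precision equals prior precision plus data precision: 1/σ_n² = 1/σ₀² + n/σ².
So 1/σ₀² = 1/3.3390 − 27/94.5 = 0.299491 − 0.285714 = 0.013777.
Hence σ₀² = 1/0.013777 ≈ 72.6.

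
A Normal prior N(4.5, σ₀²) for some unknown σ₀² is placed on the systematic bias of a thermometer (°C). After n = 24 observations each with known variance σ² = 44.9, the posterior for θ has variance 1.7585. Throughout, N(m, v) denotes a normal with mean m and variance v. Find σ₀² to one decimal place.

σ₀² = 29.3

For the Normal–Normal model with known σ², precisions add: τ_n = τ₀ + n/σ².
So 1/σ₀² = 1/1.7585 − 24/44.9 = 0.568666 − 0.534521 = 0.034145.
Hence σ₀² = 1/0.034145 ≈ 29.3.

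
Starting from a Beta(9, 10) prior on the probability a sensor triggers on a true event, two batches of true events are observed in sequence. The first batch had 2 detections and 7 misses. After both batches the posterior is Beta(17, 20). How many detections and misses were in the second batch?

Sequential conjugate updates are equivalent to a single update on the pooled data, so total successes = posterior α − prior α and total failures = posterior β − prior β.
Total across both batches: 17−9=8 detections, 20−10=10 misses.
Subtract the first batch: 8−2=6 detections and 10−7=3 misses.

6 detections and 3 misses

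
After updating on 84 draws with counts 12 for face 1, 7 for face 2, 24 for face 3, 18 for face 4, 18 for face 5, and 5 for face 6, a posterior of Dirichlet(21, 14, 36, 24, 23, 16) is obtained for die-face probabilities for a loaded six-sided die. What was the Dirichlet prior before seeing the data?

For a Dirichlet(α) prior with multinomial counts c, the posterior is Dirichlet(α + c) componentwise.
Subtract each count from the matching posterior parameter: 21−12=9, 14−7=7, 36−24=12, 24−18=6, 23−18=5, 16−5=11.

Dirichlet(9, 7, 12, 6, 5, 11)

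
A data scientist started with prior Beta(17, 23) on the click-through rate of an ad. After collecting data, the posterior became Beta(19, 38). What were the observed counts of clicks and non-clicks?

Under Beta–binomial conjugacy the posterior parameters are (α+s, β+f).
So s = 19 − 17 = 2 and f = 38 − 23 = 15.

2 clicks and 15 non-clicks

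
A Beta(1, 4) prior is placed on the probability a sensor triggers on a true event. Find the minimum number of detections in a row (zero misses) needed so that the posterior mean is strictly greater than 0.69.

After k detections and 0 misses the posterior is Beta(1+k, 4), with mean (1+k)/(1+4+k).
Set (1+k)/(5+k) > 0.69 and solve: k > (0.69·5 − 1)/(1 − 0.69) = 7.903.
The smallest integer exceeding 7.903 is 8, and checking k=8: (9)/(13) = 0.6923 > 0.69.

k = 8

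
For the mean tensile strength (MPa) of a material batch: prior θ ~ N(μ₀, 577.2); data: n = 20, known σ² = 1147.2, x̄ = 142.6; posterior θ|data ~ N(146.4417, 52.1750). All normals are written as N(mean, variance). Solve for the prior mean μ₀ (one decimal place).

With known observation variance, the Normal–Normal posterior has precision τ_n = τ₀ + n/σ² and mean μ_n = (τ₀μ₀ + (n/σ²)x̄)/τ_n.
Here τ₀ = 1/577.2 = 0.001733 and τ_data = 20/1147.2 = 0.017434, so τ_n = 0.019167.
Rearranging for μ₀: μ₀ = (μ_n·τ_n − τ_data·x̄)/τ₀ = (146.4417·0.019167 − 0.017434·142.6) / 0.001733 = 0.320760/0.001733 ≈ 185.1.

μ₀ = 185.1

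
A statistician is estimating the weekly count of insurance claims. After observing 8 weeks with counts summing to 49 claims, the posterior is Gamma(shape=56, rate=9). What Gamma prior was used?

Gamma–Poisson conjugacy: posterior shape = α + Σxᵢ, posterior rate = β + n.
So α = 56 − 49 = 7 and β = 9 − 8 = 1.

Gamma(shape=7, rate=1)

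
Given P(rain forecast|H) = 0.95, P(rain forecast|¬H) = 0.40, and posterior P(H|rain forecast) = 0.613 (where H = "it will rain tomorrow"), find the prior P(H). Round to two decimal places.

In odds form, posterior odds = prior odds × likelihood ratio, so prior odds = posterior odds ÷ LR.
Posterior odds = 0.613/(1−0.613) = 1.5840. LR = 0.95/0.40 = 2.3750.
Prior odds = 1.5840/2.3750 = 0.6669, so P(H) = 0.6669/(1+0.6669) ≈ 0.40.

P(H) = 0.40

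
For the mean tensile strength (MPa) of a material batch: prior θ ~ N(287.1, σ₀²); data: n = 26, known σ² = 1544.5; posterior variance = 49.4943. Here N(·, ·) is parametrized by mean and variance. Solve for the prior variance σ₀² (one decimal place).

For the Normal–Normal model with known σ², precisions add: τ_n = τ₀ + n/σ².
So 1/σ₀² = 1/49.4943 − 26/1544.5 = 0.020204 − 0.016834 = 0.003370.
Hence σ₀² = 1/0.003370 ≈ 296.7.

σ₀² = 296.7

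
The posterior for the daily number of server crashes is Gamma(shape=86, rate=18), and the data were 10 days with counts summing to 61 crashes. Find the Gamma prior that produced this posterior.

Gamma(shape=25, rate=8)

Gamma–Poisson conjugacy: posterior shape = α + Σxᵢ, posterior rate = β + n.
So α = 86 − 61 = 25 and β = 18 − 10 = 8.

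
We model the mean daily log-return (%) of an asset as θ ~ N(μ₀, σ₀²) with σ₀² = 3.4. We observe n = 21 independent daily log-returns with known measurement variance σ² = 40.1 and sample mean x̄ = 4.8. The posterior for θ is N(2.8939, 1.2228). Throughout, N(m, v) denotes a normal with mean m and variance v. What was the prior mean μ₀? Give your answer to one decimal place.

With known observation variance, the Normal–Normal posterior has precision τ_n = τ₀ + n/σ² and mean μ_n = (τ₀μ₀ + (n/σ²)x̄)/τ_n.
Here τ₀ = 1/3.4 = 0.294118 and τ_data = 21/40.1 = 0.523691, so τ_n = 0.817809.
Rearranging for μ₀: μ₀ = (μ_n·τ_n − τ_data·x̄)/τ₀ = (2.8939·0.817809 − 0.523691·4.8) / 0.294118 = -0.147059/0.294118 ≈ -0.5.

μ₀ = -0.5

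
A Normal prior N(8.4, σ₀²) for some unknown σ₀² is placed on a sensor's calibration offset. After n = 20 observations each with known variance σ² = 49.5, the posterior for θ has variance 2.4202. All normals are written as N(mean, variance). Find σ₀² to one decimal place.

For the Normal–Normal model with known σ², precisions add: τ_n = τ₀ + n/σ².
So 1/σ₀² = 1/2.4202 − 20/49.5 = 0.413189 − 0.404040 = 0.009149.
Hence σ₀² = 1/0.009149 ≈ 109.3.

σ₀² = 109.3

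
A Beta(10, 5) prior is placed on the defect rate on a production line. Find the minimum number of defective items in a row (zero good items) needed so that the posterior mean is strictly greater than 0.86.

After k defective items and 0 good items the posterior is Beta(10+k, 5), with mean (10+k)/(10+5+k).
Set (10+k)/(15+k) > 0.86 and solve: k > (0.86·15 − 10)/(1 − 0.86) = 20.714.
The smallest integer exceeding 20.714 is 21, and checking k=21: (31)/(36) = 0.8611 > 0.86.

k = 21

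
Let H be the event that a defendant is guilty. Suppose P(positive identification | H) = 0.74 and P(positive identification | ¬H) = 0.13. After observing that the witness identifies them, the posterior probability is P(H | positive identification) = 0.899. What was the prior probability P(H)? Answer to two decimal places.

Bayes' rule in odds form gives O(H|E) = O(H)·[P(E|H)/P(E|¬H)], hence O(H) = O(H|E)/LR.
Posterior odds = 0.899/(1−0.899) = 8.9010. LR = 0.74/0.13 = 5.6923.
Prior odds = 8.9010/5.6923 = 1.5637, so P(H) = 1.5637/(1+1.5637) ≈ 0.61.

P(H) = 0.61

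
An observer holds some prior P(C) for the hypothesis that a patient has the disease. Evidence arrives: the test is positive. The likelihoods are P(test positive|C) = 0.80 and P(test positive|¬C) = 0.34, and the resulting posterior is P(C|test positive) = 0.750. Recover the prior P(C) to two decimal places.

P(C) = 0.56

In odds form, posterior odds = prior odds × likelihood ratio, so prior odds = posterior odds ÷ LR.
Posterior odds = 0.750/(1−0.750) = 3.0000. LR = 0.80/0.34 = 2.3529.
Prior odds = 3.0000/2.3529 = 1.2750, so P(C) = 1.2750/(1+1.2750) ≈ 0.56.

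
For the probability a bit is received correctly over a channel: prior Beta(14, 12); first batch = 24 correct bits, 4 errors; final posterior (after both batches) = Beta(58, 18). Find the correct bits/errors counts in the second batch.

Because Beta–binomial updating is additive in the counts, the combined data contributed (α_post−α_prior, β_post−β_prior) successes and failures.
Total across both batches: 58−14=44 correct bits, 18−12=6 errors.
Subtract the first batch: 44−24=20 correct bits and 6−4=2 errors.

20 correct bits and 2 errors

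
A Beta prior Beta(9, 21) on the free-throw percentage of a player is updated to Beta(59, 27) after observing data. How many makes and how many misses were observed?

A Beta(a, b) prior with s successes and f failures in binomial data gives a Beta(a+s, b+f) posterior.
Match parameters: s=59−9=50, f=27−21=6.

50 makes and 6 misses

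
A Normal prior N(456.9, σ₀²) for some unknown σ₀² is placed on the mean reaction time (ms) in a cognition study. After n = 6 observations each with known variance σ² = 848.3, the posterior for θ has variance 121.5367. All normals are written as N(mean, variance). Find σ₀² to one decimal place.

σ₀² = 865.8

For the Normal–Normal model with known σ², precisions add: τ_n = τ₀ + n/σ².
So 1/σ₀² = 1/121.5367 − 6/848.3 = 0.008228 − 0.007073 = 0.001155.
Hence σ₀² = 1/0.001155 ≈ 865.8.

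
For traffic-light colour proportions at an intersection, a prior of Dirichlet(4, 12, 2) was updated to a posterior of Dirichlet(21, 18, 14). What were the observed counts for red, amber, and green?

counts (17, 6, 12)

For a Dirichlet(α) prior with multinomial counts c, the posterior is Dirichlet(α + c) componentwise.
Counts are posterior − prior componentwise: 21−4=17, 18−12=6, 14−2=12.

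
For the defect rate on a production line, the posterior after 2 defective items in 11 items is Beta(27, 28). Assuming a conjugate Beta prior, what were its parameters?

Under Beta–binomial conjugacy the posterior parameters are (α+s, β+f).
So α = 27 − 2 = 25 and β = 28 − 9 = 19.

Beta(25, 19)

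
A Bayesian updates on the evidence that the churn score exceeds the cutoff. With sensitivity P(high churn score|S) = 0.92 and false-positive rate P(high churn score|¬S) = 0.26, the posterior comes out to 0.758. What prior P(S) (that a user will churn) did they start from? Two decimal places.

P(S) = 0.47

Bayes' rule in odds form gives O(S|E) = O(S)·[P(E|S)/P(E|¬S)], hence O(S) = O(S|E)/LR.
Posterior odds = 0.758/(1−0.758) = 3.1322. LR = 0.92/0.26 = 3.5385.
Prior odds = 3.1322/3.5385 = 0.8852, so P(S) = 0.8852/(1+0.8852) ≈ 0.47.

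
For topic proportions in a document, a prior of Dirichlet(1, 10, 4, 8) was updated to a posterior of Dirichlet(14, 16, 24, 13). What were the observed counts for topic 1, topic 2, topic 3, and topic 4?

For a Dirichlet(α) prior with multinomial counts c, the posterior is Dirichlet(α + c) componentwise.
Counts are posterior − prior componentwise: 14−1=13, 16−10=6, 24−4=20, 13−8=5.

counts (13, 6, 20, 5)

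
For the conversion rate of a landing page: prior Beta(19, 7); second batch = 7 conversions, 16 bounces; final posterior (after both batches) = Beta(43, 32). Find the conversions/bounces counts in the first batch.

Sequential conjugate updates are equivalent to a single update on the pooled data, so total successes = posterior α − prior α and total failures = posterior β − prior β.
Total across both batches: 43−19=24 conversions, 32−7=25 bounces.
Subtract the second batch: 24−7=17 conversions and 25−16=9 bounces.

17 conversions and 9 bounces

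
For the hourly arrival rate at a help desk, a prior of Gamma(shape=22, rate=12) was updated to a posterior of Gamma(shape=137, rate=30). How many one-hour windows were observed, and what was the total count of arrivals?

Gamma–Poisson conjugacy: posterior shape = α + Σxᵢ, posterior rate = β + n.
Matching: Σxᵢ = 137 − 22 = 115 and n = 30 − 12 = 18.

n = 18 one-hour windows with total 115 arrivals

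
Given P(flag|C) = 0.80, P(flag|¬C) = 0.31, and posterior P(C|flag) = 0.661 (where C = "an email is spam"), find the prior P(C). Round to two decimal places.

In odds form, posterior odds = prior odds × likelihood ratio, so prior odds = posterior odds ÷ LR.
Posterior odds = 0.661/(1−0.661) = 1.9499. LR = 0.80/0.31 = 2.5806.
Prior odds = 1.9499/2.5806 = 0.7556, so P(C) = 0.7556/(1+0.7556) ≈ 0.43.

P(C) = 0.43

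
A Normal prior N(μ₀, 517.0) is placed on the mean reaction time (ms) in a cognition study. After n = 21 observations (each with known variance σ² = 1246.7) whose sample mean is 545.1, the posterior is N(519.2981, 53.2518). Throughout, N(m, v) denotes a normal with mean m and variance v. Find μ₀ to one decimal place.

The posterior mean is a precision-weighted average: μ_n = (τ₀μ₀ + τ_data·x̄)/(τ₀+τ_data), with τ₀=1/σ₀² and τ_data=n/σ².
Here τ₀ = 1/517.0 = 0.001934 and τ_data = 21/1246.7 = 0.016844, so τ_n = 0.018778.
Rearranging for μ₀: μ₀ = (μ_n·τ_n − τ_data·x̄)/τ₀ = (519.2981·0.018778 − 0.016844·545.1) / 0.001934 = 0.569715/0.001934 ≈ 294.6.

μ₀ = 294.6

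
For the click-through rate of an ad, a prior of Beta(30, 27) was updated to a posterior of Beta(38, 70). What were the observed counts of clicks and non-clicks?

8 clicks and 43 non-clicks

Under Beta–binomial conjugacy the posterior parameters are (α+s, β+f).
Match parameters: s=38−30=8, f=70−27=43.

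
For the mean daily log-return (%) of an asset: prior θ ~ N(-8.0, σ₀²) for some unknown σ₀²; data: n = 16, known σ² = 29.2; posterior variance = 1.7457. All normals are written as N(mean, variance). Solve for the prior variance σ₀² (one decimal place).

σ₀² = 40.2

For the Normal–Normal model with known σ², precisions add: τ_n = τ₀ + n/σ².
So 1/σ₀² = 1/1.7457 − 16/29.2 = 0.572836 − 0.547945 = 0.024891.
Hence σ₀² = 1/0.024891 ≈ 40.2.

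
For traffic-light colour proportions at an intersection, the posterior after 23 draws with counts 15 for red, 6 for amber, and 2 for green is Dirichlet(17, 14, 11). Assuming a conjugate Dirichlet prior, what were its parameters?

Dirichlet(2, 8, 9)

For a Dirichlet(α) prior with multinomial counts c, the posterior is Dirichlet(α + c) componentwise.
Subtract each count from the matching posterior parameter: 17−15=2, 14−6=8, 11−2=9.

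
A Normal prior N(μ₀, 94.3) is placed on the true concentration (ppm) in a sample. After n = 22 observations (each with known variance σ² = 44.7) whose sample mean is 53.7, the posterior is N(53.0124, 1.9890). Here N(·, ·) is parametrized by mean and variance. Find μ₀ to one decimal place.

μ₀ = 21.1

The posterior mean is a precision-weighted average: μ_n = (τ₀μ₀ + τ_data·x̄)/(τ₀+τ_data), with τ₀=1/σ₀² and τ_data=n/σ².
Here τ₀ = 1/94.3 = 0.010604 and τ_data = 22/44.7 = 0.492170, so τ_n = 0.502774.
Rearranging for μ₀: μ₀ = (μ_n·τ_n − τ_data·x̄)/τ₀ = (53.0124·0.502774 − 0.492170·53.7) / 0.010604 = 0.223727/0.010604 ≈ 21.1.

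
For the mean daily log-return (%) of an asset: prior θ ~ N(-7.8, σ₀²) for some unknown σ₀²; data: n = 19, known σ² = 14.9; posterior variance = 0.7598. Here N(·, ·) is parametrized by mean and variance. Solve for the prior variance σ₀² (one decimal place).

For the Normal–Normal model with known σ², precisions add: τ_n = τ₀ + n/σ².
So 1/σ₀² = 1/0.7598 − 19/14.9 = 1.316136 − 1.275168 = 0.040968.
Hence σ₀² = 1/0.040968 ≈ 24.4.

σ₀² = 24.4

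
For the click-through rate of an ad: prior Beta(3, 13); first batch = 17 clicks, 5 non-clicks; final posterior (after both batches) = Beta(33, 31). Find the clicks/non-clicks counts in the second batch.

13 clicks and 13 non-clicks

Sequential conjugate updates are equivalent to a single update on the pooled data, so total successes = posterior α − prior α and total failures = posterior β − prior β.
Total across both batches: 33−3=30 clicks, 31−13=18 non-clicks.
Subtract the first batch: 30−17=13 clicks and 18−5=13 non-clicks.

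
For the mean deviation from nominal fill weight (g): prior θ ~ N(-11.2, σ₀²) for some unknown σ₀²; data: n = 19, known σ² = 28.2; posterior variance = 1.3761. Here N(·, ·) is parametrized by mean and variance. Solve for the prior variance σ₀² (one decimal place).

σ₀² = 18.9

Posterior precision equals prior precision plus data precision: 1/σ_n² = 1/σ₀² + n/σ².
So 1/σ₀² = 1/1.3761 − 19/28.2 = 0.726691 − 0.673759 = 0.052932.
Hence σ₀² = 1/0.052932 ≈ 18.9.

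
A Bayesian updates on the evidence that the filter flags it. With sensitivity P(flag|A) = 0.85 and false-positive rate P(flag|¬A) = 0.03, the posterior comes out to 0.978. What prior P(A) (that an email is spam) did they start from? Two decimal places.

P(A) = 0.61

In odds form, posterior odds = prior odds × likelihood ratio, so prior odds = posterior odds ÷ LR.
Posterior odds = 0.978/(1−0.978) = 44.4545. LR = 0.85/0.03 = 28.3333.
Prior odds = 44.4545/28.3333 = 1.5690, so P(A) = 1.5690/(1+1.5690) ≈ 0.61.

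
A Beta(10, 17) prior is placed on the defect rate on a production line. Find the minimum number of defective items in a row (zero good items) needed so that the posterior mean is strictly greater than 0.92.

After k defective items and 0 good items the posterior is Beta(10+k, 17), with mean (10+k)/(10+17+k).
Set (10+k)/(27+k) > 0.92 and solve: k > (0.92·27 − 10)/(1 − 0.92) = 185.500.
The smallest integer exceeding 185.500 is 186.

k = 186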